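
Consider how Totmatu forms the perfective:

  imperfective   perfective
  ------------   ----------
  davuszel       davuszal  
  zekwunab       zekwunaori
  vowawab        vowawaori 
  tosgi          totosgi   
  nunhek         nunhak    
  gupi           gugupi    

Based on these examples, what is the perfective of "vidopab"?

vidopaori

tosgi and nunhek both have 2 vowels yet inflect differently (totosgi, nunhak), so the number of vowels is not what conditions the rule; the final letter is.
"vidopab" ends in -b. The stems ending in -b (vowawab → vowawaori, zekwunab → zekwunaori) drop the final letter and add -ori.
So vidopab → vidopaori.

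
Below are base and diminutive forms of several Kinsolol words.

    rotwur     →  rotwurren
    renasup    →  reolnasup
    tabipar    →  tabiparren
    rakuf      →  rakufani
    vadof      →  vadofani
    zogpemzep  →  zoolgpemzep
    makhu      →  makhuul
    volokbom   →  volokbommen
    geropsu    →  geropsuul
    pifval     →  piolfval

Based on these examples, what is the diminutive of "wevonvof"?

wevonvofani

rakuf and geropsu both have last vowel 'u' yet inflect differently (rakufani, geropsuul), so the last vowel is not what conditions the rule; the final letter is.
"wevonvof" ends in -f. The stems ending in -f (rakuf → rakufani, vadof → vadofani) add -ani.
The other patterns: stems ending in -u add -ul; stems ending in -l or -p insert -ol- after the first vowel; stems ending in -m or -r double the final consonant and add -en.
So wevonvof → wevonvofani.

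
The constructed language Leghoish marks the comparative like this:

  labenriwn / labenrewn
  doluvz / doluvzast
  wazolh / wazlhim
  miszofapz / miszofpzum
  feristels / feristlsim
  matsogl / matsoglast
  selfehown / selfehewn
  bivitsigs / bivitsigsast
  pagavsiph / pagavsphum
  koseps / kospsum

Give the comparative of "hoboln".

hoblnim

"hoboln" has second-to-last letter 'l'. The stems whose second-to-last letter is 'l' (wazolh → wazlhim, feristels → feristlsim) delete the last vowel and add -im.
The other patterns: stems whose second-to-last letter is 'p' delete the last vowel and add -um; stems whose second-to-last letter is 'w' change the last vowel to 'e'; stems whose second-to-last letter is 'g' or 'v' add -ast.
So hoboln → hoblnim.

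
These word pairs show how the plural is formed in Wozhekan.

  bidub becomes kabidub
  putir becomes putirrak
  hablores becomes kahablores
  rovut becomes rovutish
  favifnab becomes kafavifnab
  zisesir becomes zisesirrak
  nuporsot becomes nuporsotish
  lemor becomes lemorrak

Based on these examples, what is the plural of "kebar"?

kebarrak

"kebar" ends in -r. The stems ending in -r (zisesir → zisesirrak, putir → putirrak, lemor → lemorrak) double the final consonant and add -ak.
So kebar → kebarrak.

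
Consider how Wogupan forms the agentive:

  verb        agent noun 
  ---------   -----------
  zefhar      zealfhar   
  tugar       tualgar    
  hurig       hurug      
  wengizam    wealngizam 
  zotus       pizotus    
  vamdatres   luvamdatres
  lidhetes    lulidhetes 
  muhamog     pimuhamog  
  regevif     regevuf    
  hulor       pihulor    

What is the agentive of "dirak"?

dialrak

muhamog and hurig both end in -g yet inflect differently (pimuhamog, hurug), so the final letter is not what conditions the rule; the last vowel is.
"dirak" has last vowel 'a'. The stems whose last vowel is 'a' (wengizam → wealngizam, zefhar → zealfhar, tugar → tualgar) insert -al- after the first vowel.
The other patterns: stems whose last vowel is 'o' or 'u' add the prefix pi-; stems whose last vowel is 'i' change the last vowel to 'u'; stems whose last vowel is 'e' add the prefix lu-.
So dirak → dialrak.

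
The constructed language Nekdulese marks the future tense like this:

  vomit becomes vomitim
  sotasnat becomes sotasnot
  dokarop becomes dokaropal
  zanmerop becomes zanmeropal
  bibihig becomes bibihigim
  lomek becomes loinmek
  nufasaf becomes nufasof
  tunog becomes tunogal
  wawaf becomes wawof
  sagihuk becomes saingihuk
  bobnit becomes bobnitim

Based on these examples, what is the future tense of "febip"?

sotasnat and vomit both end in -t yet inflect differently (sotasnot, vomitim), so the final letter is not what conditions the rule; the last vowel is.
"febip" has last vowel 'i'. The stems whose last vowel is 'i' (vomit → vomitim, bobnit → bobnitim, bibihig → bibihigim) add -im.
The other patterns: stems whose last vowel is 'e' or 'u' insert -in- after the first vowel; stems whose last vowel is 'o' add -al; stems whose last vowel is 'a' change the last vowel to 'o'.
So febip → febipim.

febipim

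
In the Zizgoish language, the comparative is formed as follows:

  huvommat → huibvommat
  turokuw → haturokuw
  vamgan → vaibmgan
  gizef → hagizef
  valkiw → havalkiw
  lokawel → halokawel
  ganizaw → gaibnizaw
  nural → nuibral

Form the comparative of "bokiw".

nural and lokawel both end in -l yet inflect differently (nuibral, halokawel), so the final letter is not what conditions the rule; the last vowel is.
"bokiw" has last vowel 'i'. The one such stem in the data (valkiw → havalkiw) adds the prefix ha-, so the same rule applies.
The other pattern: stems whose last vowel is 'a' insert -ib- after the first vowel.
So bokiw → habokiw.

habokiw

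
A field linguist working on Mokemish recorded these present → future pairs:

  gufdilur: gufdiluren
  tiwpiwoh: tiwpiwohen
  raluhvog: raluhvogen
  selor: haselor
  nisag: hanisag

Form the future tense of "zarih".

selor and gufdilur both end in -r yet inflect differently (haselor, gufdiluren), so the final letter is not what conditions the rule; the number of vowels is.
"zarih" has 2 vowels. The stems with 2 vowels (nisag → hanisag, selor → haselor) add the prefix ha-.
So zarih → hazarih.

hazarih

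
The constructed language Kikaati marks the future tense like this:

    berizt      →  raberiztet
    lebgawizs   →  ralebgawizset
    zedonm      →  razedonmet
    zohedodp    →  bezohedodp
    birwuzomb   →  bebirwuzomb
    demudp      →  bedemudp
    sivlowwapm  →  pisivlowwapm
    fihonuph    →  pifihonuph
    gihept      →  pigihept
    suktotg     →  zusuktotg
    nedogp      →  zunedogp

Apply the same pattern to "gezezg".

zedonm and sivlowwapm both end in -m yet inflect differently (razedonmet, pisivlowwapm), so the final letter is not what conditions the rule; the second-to-last letter is.
"gezezg" has second-to-last letter 'z'. The stems whose second-to-last letter is 'z' (berizt → raberiztet, lebgawizs → ralebgawizset) add ra- … -et around the stem.
The other patterns: stems whose second-to-last letter is 'd' or 'm' add the prefix be-; stems whose second-to-last letter is 'p' add the prefix pi-; stems whose second-to-last letter is 'g' or 't' add the prefix zu-.
So gezezg → ragezezget.

ragezezget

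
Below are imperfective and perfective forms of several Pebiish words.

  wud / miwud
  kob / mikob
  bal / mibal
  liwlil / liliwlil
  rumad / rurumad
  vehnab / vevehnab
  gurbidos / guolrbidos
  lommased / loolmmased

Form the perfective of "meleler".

bal and liwlil both end in -l yet inflect differently (mibal, liliwlil), so the final letter is not what conditions the rule; the number of vowels is.
"meleler" has 3 vowels. The stems with 3 vowels (gurbidos → guolrbidos, lommased → loolmmased) insert -ol- after the first vowel.
So meleler → meolleler.

meolleler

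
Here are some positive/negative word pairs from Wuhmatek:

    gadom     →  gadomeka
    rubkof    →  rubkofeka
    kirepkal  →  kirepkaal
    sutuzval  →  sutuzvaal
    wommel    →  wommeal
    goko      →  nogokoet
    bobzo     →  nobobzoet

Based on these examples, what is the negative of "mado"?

nomadoet

"mado" ends in -o. The stems ending in -o (goko → nogokoet, bobzo → nobobzoet) add no- … -et around the stem.
The other patterns: stems ending in -f or -m add -eka; stems ending in -l drop the final letter and add -al.
So mado → nomadoet.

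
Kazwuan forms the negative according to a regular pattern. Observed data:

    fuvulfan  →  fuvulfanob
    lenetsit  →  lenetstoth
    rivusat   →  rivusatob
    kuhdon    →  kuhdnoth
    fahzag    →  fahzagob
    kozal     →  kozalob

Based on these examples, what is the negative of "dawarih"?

rivusat and lenetsit both end in -t yet inflect differently (rivusatob, lenetstoth), so the final letter is not what conditions the rule; the last vowel is.
"dawarih" has last vowel 'i'. The one such stem in the data (lenetsit → lenetstoth) deletes the last vowel and adds -oth (as does kuhdon), so the same rule applies.
The other pattern: stems whose last vowel is 'a' add -ob.
So dawarih → dawarhoth.

dawarhoth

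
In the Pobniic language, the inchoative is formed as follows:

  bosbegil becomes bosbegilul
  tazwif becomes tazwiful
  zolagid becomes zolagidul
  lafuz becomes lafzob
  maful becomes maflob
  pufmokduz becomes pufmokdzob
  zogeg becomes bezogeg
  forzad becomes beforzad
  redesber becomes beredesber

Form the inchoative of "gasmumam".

bosbegil and maful both end in -l yet inflect differently (bosbegilul, maflob), so the final letter is not what conditions the rule; the last vowel is.
"gasmumam" has last vowel 'a'. The one such stem in the data (forzad → beforzad) adds the prefix be-, so the same rule applies.
So gasmumam → begasmumam.

begasmumam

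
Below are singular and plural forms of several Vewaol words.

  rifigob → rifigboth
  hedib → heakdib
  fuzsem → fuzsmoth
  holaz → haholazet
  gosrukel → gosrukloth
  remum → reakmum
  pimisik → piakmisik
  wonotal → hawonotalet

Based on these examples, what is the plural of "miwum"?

gosrukel and wonotal both end in -l yet inflect differently (gosrukloth, hawonotalet), so the final letter is not what conditions the rule; the last vowel is.
"miwum" has last vowel 'u'. The one such stem in the data (remum → reakmum) inserts -ak- after the first vowel (as do pimisik, hedib), so the same rule applies.
The other patterns: stems whose last vowel is 'e' or 'o' delete the last vowel and add -oth; stems whose last vowel is 'a' add ha- … -et around the stem.
So miwum → miakwum.

miakwum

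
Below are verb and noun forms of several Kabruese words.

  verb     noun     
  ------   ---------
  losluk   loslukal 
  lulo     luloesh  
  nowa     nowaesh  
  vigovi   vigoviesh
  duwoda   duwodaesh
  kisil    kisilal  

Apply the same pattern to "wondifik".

vigovi and kisil both have last vowel 'i' yet inflect differently (vigoviesh, kisilal), so the last vowel is not what conditions the rule; whether the stem ends in a vowel or a consonant is.
"wondifik" ends in a consonant. The stems ending in a consonant (losluk → loslukal, kisil → kisilal) add -al.
So wondifik → wondifikal.

wondifikal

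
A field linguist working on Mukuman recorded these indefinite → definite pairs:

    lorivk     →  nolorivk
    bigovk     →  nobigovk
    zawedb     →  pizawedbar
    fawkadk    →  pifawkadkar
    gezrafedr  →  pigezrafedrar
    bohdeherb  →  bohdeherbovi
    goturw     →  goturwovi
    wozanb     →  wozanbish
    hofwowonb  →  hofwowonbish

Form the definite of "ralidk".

piralidkar

lorivk and fawkadk both end in -k yet inflect differently (nolorivk, pifawkadkar), so the final letter is not what conditions the rule; the second-to-last letter is.
"ralidk" has second-to-last letter 'd'. The stems whose second-to-last letter is 'd' (zawedb → pizawedbar, fawkadk → pifawkadkar, gezrafedr → pigezrafedrar) add pi- … -ar around the stem.
So ralidk → piralidkar.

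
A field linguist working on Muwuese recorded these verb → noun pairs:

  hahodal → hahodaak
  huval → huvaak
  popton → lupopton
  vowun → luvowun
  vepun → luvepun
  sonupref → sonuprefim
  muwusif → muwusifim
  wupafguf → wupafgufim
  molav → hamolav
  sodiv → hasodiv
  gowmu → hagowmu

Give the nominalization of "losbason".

lulosbason

"losbason" ends in -n. The stems ending in -n (popton → lupopton, vowun → luvowun, vepun → luvepun) add the prefix lu-.
The other patterns: stems ending in -l drop the final letter and add -ak; stems ending in -f add -im; stems ending in -u or -v add the prefix ha-.
So losbason → lulosbason.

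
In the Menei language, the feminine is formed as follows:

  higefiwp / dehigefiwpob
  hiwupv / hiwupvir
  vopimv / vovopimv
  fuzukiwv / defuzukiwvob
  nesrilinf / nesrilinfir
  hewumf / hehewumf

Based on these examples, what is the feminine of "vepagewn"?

fuzukiwv and vopimv both end in -v yet inflect differently (defuzukiwvob, vovopimv), so the final letter is not what conditions the rule; the second-to-last letter is.
"vepagewn" has second-to-last letter 'w'. The stems whose second-to-last letter is 'w' (higefiwp → dehigefiwpob, fuzukiwv → defuzukiwvob) add de- … -ob around the stem.
So vepagewn → devepagewnob.

devepagewnob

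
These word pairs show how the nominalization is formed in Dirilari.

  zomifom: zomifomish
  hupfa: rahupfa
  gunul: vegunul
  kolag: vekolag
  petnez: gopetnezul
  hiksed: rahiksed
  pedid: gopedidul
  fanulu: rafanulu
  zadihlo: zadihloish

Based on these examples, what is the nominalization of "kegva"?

"kegva" begins with k-. The one such stem in the data (kolag → vekolag) adds the prefix ve-, so the same rule applies.
The other patterns: stems beginning with f- or h- add the prefix ra-; stems beginning with p- add go- … -ul around the stem; stems beginning with z- add -ish.
So kegva → vekegva.

vekegva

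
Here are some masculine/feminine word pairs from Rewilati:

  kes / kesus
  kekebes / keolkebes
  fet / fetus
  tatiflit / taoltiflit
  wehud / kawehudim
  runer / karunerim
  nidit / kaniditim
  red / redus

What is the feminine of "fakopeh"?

fet and nidit both end in -t yet inflect differently (fetus, kaniditim), so the final letter is not what conditions the rule; the number of vowels is.
"fakopeh" has 3 vowels. The stems with 3 vowels (tatiflit → taoltiflit, kekebes → keolkebes) insert -ol- after the first vowel.
So fakopeh → faolkopeh.

faolkopeh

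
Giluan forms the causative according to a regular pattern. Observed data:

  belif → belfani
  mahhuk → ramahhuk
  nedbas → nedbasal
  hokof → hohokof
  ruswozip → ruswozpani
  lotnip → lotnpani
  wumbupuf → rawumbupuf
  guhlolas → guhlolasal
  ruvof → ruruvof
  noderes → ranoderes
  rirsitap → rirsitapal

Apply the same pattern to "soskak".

soskakal

hokof and wumbupuf both end in -f yet inflect differently (hohokof, rawumbupuf), so the final letter is not what conditions the rule; the last vowel is.
"soskak" has last vowel 'a'. The stems whose last vowel is 'a' (nedbas → nedbasal, guhlolas → guhlolasal, rirsitap → rirsitapal) add -al.
So soskak → soskakal.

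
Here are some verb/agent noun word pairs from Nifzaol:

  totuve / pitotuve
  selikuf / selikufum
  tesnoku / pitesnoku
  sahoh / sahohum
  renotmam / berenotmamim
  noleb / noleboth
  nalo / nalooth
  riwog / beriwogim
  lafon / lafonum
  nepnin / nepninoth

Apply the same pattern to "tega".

lafon and nepnin both end in -n yet inflect differently (lafonum, nepninoth), so the final letter is not what conditions the rule; the first letter is.
"tega" begins with t-. The stems beginning with t- (totuve → pitotuve, tesnoku → pitesnoku) add the prefix pi-.
The other patterns: stems beginning with l- or s- add -um; stems beginning with n- add -oth; stems beginning with r- add be- … -im around the stem.
So tega → pitega.

pitega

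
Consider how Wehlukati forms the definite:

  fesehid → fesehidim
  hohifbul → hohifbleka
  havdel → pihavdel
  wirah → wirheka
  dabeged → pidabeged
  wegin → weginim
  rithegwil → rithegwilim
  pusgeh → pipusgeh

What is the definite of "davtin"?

"davtin" has last vowel 'i'. The stems whose last vowel is 'i' (rithegwil → rithegwilim, fesehid → fesehidim, wegin → weginim) add -im.
So davtin → davtinim.

davtinim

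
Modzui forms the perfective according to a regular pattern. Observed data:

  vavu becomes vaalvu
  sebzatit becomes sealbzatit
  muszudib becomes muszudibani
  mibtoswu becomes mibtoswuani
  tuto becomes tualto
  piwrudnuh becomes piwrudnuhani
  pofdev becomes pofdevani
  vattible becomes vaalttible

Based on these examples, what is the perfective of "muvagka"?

"muvagka" begins with m-. The stems beginning with m- (mibtoswu → mibtoswuani, muszudib → muszudibani) add -ani.
The other pattern: stems beginning with s-, t- or v- insert -al- after the first vowel.
So muvagka → muvagkaani.

muvagkaani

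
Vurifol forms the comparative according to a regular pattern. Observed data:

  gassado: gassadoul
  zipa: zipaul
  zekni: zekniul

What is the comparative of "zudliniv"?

zudlinivul

Every pair shown (gassado → gassadoul, zipa → zipaul, zekni → zekniul) follows the same rule: add -ul.
So zudliniv → zudlinivul.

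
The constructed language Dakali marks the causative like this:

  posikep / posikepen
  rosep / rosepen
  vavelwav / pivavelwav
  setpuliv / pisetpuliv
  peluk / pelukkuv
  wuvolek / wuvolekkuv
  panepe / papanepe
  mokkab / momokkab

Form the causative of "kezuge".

posikep and wuvolek both have last vowel 'e' yet inflect differently (posikepen, wuvolekkuv), so the last vowel is not what conditions the rule; the final letter is.
"kezuge" ends in -e. The one such stem in the data (panepe → papanepe) repeats the first consonant+vowel as a prefix (as does mokkab), so the same rule applies.
The other patterns: stems ending in -p add -en; stems ending in -v add the prefix pi-; stems ending in -k double the final consonant and add -uv.
So kezuge → kekezuge.

kekezuge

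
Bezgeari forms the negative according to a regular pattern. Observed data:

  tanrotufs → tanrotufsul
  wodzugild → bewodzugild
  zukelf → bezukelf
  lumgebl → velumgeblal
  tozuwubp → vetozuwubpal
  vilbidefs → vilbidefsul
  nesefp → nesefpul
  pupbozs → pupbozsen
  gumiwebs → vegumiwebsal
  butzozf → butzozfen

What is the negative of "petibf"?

vepetibfal

vilbidefs and gumiwebs both end in -s yet inflect differently (vilbidefsul, vegumiwebsal), so the final letter is not what conditions the rule; the second-to-last letter is.
"petibf" has second-to-last letter 'b'. The stems whose second-to-last letter is 'b' (lumgebl → velumgeblal, gumiwebs → vegumiwebsal, tozuwubp → vetozuwubpal) add ve- … -al around the stem.
The other patterns: stems whose second-to-last letter is 'f' add -ul; stems whose second-to-last letter is 'l' add the prefix be-; stems whose second-to-last letter is 'z' add -en.
So petibf → vepetibfal.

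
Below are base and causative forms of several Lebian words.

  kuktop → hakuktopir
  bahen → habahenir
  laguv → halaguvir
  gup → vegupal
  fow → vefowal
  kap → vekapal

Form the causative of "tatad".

hatatadir

kuktop and gup both end in -p yet inflect differently (hakuktopir, vegupal), so the final letter is not what conditions the rule; the number of vowels is.
"tatad" has 2 vowels. The stems with 2 vowels (kuktop → hakuktopir, bahen → habahenir, laguv → halaguvir) add ha- … -ir around the stem.
The other pattern: stems with 1 vowel add ve- … -al around the stem.
So tatad → hatatadir.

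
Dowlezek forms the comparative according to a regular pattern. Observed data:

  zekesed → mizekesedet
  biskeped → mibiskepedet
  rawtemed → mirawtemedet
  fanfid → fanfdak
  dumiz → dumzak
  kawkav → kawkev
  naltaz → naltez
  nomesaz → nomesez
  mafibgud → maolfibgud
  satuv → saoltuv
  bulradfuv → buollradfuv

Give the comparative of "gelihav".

gelihev

"gelihav" has last vowel 'a'. The stems whose last vowel is 'a' (kawkav → kawkev, naltaz → naltez, nomesaz → nomesez) change the last vowel to 'e'.
So gelihav → gelihev.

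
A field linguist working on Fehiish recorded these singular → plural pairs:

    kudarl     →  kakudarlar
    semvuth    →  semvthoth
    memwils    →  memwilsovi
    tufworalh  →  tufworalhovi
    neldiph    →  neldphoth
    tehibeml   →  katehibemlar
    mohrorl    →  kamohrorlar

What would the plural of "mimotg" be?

tufworalh and semvuth both end in -h yet inflect differently (tufworalhovi, semvthoth), so the final letter is not what conditions the rule; the second-to-last letter is.
"mimotg" has second-to-last letter 't'. The one such stem in the data (semvuth → semvthoth) deletes the last vowel and adds -oth (as does neldiph), so the same rule applies.
So mimotg → mimtgoth.

mimtgoth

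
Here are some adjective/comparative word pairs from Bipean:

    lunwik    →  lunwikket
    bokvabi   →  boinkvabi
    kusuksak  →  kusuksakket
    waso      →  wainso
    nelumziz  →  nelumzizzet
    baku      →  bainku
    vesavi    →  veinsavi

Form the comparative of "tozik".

tozikket

bokvabi and lunwik both have last vowel 'i' yet inflect differently (boinkvabi, lunwikket), so the last vowel is not what conditions the rule; whether the stem ends in a vowel or a consonant is.
"tozik" ends in a consonant. The stems ending in a consonant (kusuksak → kusuksakket, lunwik → lunwikket, nelumziz → nelumzizzet) double the final consonant and add -et.
So tozik → tozikket.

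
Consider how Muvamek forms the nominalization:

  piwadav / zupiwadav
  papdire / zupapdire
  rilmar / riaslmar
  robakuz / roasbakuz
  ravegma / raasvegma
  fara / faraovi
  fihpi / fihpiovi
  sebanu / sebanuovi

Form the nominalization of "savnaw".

savnawovi

ravegma and fara both end in -a yet inflect differently (raasvegma, faraovi), so the final letter is not what conditions the rule; the first letter is.
"savnaw" begins with s-. The one such stem in the data (sebanu → sebanuovi) adds -ovi, so the same rule applies.
The other patterns: stems beginning with p- add the prefix zu-; stems beginning with r- insert -as- after the first vowel.
So savnaw → savnawovi.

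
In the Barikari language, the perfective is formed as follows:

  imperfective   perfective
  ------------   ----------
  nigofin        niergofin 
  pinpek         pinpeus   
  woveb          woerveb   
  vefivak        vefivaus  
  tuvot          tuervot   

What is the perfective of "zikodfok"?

zikodfous

pinpek and woveb both have last vowel 'e' yet inflect differently (pinpeus, woerveb), so the last vowel is not what conditions the rule; the final letter is.
"zikodfok" ends in -k. The stems ending in -k (vefivak → vefivaus, pinpek → pinpeus) drop the final letter and add -us.
So zikodfok → zikodfous.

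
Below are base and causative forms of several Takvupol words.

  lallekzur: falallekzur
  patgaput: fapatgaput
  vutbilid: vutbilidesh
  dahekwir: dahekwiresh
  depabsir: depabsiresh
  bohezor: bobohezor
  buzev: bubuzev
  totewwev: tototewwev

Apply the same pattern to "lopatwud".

falopatwud

lallekzur and dahekwir both end in -r yet inflect differently (falallekzur, dahekwiresh), so the final letter is not what conditions the rule; the last vowel is.
"lopatwud" has last vowel 'u'. The stems whose last vowel is 'u' (lallekzur → falallekzur, patgaput → fapatgaput) add the prefix fa-.
The other patterns: stems whose last vowel is 'i' add -esh; stems whose last vowel is 'e' or 'o' repeat the first consonant+vowel as a prefix.
So lopatwud → falopatwud.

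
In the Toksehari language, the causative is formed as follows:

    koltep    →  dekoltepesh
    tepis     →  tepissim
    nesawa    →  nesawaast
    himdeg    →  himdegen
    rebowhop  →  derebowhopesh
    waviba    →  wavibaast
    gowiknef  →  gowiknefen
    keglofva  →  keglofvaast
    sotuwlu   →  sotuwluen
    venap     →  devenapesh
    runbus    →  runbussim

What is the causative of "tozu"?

"tozu" ends in -u. The one such stem in the data (sotuwlu → sotuwluen) adds -en, so the same rule applies.
So tozu → tozuen.

tozuen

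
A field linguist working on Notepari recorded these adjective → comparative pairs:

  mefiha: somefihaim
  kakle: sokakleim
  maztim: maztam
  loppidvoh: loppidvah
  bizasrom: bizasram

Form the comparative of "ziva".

sozivaim

mefiha and maztim both begin with m- yet inflect differently (somefihaim, maztam), so the first letter is not what conditions the rule; whether the stem ends in a vowel or a consonant is.
"ziva" ends in a vowel. The stems ending in a vowel (mefiha → somefihaim, kakle → sokakleim) add so- … -im around the stem.
So ziva → sozivaim.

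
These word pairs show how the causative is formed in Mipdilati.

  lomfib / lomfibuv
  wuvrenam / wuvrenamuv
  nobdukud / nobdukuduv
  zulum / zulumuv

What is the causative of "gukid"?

Every pair shown (lomfib → lomfibuv, wuvrenam → wuvrenamuv, nobdukud → nobdukuduv, …) follows the same rule: add -uv.
So gukid → gukiduv.

gukiduv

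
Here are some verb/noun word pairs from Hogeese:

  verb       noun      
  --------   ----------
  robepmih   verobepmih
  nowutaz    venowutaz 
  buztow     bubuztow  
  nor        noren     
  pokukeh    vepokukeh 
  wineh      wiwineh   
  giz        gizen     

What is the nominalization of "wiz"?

wizen

"wiz" has 1 vowel. The stems with 1 vowel (nor → noren, giz → gizen) add -en.
So wiz → wizen.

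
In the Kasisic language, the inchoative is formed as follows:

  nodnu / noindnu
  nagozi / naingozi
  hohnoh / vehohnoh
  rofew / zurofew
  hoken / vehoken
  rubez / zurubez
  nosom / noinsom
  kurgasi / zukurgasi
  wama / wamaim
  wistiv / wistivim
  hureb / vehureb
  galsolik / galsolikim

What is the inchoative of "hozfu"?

"hozfu" begins with h-. The stems beginning with h- (hureb → vehureb, hohnoh → vehohnoh, hoken → vehoken) add the prefix ve-.
So hozfu → vehozfu.

vehozfu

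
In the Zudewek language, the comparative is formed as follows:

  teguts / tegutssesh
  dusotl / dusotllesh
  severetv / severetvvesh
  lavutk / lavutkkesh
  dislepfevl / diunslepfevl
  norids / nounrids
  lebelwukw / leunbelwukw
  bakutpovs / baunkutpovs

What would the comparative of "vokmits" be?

vokmitssesh

dusotl and dislepfevl both end in -l yet inflect differently (dusotllesh, diunslepfevl), so the final letter is not what conditions the rule; the second-to-last letter is.
"vokmits" has second-to-last letter 't'. The stems whose second-to-last letter is 't' (teguts → tegutssesh, dusotl → dusotllesh, severetv → severetvvesh) double the final consonant and add -esh.
The other pattern: stems whose second-to-last letter is 'd', 'k' or 'v' insert -un- after the first vowel.
So vokmits → vokmitssesh.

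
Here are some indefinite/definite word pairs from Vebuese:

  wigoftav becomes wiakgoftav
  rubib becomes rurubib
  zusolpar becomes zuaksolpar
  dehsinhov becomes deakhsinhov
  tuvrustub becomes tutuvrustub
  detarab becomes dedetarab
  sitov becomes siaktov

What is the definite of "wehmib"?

detarab and wigoftav both have last vowel 'a' yet inflect differently (dedetarab, wiakgoftav), so the last vowel is not what conditions the rule; the final letter is.
"wehmib" ends in -b. The stems ending in -b (detarab → dedetarab, tuvrustub → tutuvrustub, rubib → rurubib) repeat the first consonant+vowel as a prefix.
The other pattern: stems ending in -r or -v insert -ak- after the first vowel.
So wehmib → wewehmib.

wewehmib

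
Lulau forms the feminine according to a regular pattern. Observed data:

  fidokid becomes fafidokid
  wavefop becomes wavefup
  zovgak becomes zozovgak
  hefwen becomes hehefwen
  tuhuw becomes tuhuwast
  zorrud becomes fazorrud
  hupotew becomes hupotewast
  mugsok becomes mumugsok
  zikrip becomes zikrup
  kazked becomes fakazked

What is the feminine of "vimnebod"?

zikrip and fidokid both have last vowel 'i' yet inflect differently (zikrup, fafidokid), so the last vowel is not what conditions the rule; the final letter is.
"vimnebod" ends in -d. The stems ending in -d (fidokid → fafidokid, zorrud → fazorrud, kazked → fakazked) add the prefix fa-.
So vimnebod → favimnebod.

favimnebod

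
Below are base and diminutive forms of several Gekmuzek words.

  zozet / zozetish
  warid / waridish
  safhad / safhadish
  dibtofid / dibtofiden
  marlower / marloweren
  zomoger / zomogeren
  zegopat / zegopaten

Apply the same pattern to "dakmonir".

dakmoniren

warid and dibtofid both end in -d yet inflect differently (waridish, dibtofiden), so the final letter is not what conditions the rule; the number of vowels is.
"dakmonir" has 3 vowels. The stems with 3 vowels (dibtofid → dibtofiden, marlower → marloweren, zomoger → zomogeren) add -en.
The other pattern: stems with 2 vowels add -ish.
So dakmonir → dakmoniren.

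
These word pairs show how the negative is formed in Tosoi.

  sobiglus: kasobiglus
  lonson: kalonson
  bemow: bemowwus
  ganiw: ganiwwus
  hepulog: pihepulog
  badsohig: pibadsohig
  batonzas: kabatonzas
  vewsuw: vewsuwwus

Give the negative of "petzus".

"petzus" ends in -s. The stems ending in -s (sobiglus → kasobiglus, batonzas → kabatonzas) add the prefix ka-.
So petzus → kapetzus.

kapetzus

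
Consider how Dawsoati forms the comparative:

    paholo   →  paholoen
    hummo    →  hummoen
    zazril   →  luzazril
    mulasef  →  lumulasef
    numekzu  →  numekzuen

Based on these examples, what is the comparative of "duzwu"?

hummo and zazril both have 2 vowels yet inflect differently (hummoen, luzazril), so the number of vowels is not what conditions the rule; whether the stem ends in a vowel or a consonant is.
"duzwu" ends in a vowel. The stems ending in a vowel (numekzu → numekzuen, paholo → paholoen, hummo → hummoen) add -en.
The other pattern: stems ending in a consonant add the prefix lu-.
So duzwu → duzwuen.

duzwuen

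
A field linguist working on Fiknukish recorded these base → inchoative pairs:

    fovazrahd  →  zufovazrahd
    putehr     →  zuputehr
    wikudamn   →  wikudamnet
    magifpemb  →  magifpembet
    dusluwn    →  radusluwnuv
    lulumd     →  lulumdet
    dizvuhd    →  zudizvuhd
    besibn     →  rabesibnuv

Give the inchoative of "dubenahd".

zudubenahd

dizvuhd and lulumd both end in -d yet inflect differently (zudizvuhd, lulumdet), so the final letter is not what conditions the rule; the second-to-last letter is.
"dubenahd" has second-to-last letter 'h'. The stems whose second-to-last letter is 'h' (dizvuhd → zudizvuhd, fovazrahd → zufovazrahd, putehr → zuputehr) add the prefix zu-.
The other patterns: stems whose second-to-last letter is 'm' add -et; stems whose second-to-last letter is 'b' or 'w' add ra- … -uv around the stem.
So dubenahd → zudubenahd.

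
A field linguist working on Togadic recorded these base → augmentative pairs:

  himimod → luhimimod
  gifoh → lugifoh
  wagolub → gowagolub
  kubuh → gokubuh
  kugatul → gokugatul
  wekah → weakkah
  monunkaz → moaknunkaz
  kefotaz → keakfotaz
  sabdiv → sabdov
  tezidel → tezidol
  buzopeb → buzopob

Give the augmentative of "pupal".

gifoh and kubuh both end in -h yet inflect differently (lugifoh, gokubuh), so the final letter is not what conditions the rule; the last vowel is.
"pupal" has last vowel 'a'. The stems whose last vowel is 'a' (wekah → weakkah, monunkaz → moaknunkaz, kefotaz → keakfotaz) insert -ak- after the first vowel.
The other patterns: stems whose last vowel is 'o' add the prefix lu-; stems whose last vowel is 'u' add the prefix go-; stems whose last vowel is 'e' or 'i' change the last vowel to 'o'.
So pupal → puakpal.

puakpal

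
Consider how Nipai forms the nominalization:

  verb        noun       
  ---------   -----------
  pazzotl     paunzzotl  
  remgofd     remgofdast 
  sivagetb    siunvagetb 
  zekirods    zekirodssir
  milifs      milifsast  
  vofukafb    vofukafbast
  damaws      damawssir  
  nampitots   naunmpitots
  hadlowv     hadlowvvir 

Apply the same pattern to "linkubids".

vofukafb and sivagetb both end in -b yet inflect differently (vofukafbast, siunvagetb), so the final letter is not what conditions the rule; the second-to-last letter is.
"linkubids" has second-to-last letter 'd'. The one such stem in the data (zekirods → zekirodssir) doubles the final consonant and adds -ir (as do hadlowv, damaws), so the same rule applies.
So linkubids → linkubidssir.

linkubidssir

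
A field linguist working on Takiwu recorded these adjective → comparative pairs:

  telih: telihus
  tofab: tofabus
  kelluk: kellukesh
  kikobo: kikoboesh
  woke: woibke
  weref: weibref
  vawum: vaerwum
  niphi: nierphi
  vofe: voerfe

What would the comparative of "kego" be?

kegoesh

woke and vofe both end in -e yet inflect differently (woibke, voerfe), so the final letter is not what conditions the rule; the first letter is.
"kego" begins with k-. The stems beginning with k- (kelluk → kellukesh, kikobo → kikoboesh) add -esh.
So kego → kegoesh.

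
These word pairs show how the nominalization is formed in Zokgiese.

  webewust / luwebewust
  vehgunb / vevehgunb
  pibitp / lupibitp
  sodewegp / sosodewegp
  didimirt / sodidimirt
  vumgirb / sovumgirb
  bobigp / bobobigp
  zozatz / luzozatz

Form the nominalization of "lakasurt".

solakasurt

didimirt and webewust both end in -t yet inflect differently (sodidimirt, luwebewust), so the final letter is not what conditions the rule; the second-to-last letter is.
"lakasurt" has second-to-last letter 'r'. The stems whose second-to-last letter is 'r' (didimirt → sodidimirt, vumgirb → sovumgirb) add the prefix so-.
The other patterns: stems whose second-to-last letter is 's' or 't' add the prefix lu-; stems whose second-to-last letter is 'g' or 'n' repeat the first consonant+vowel as a prefix.
So lakasurt → solakasurt.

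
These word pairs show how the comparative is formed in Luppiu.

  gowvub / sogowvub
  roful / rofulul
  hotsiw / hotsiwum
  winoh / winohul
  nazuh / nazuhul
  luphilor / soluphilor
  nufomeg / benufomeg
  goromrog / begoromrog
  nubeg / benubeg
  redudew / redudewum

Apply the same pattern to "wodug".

winoh and goromrog both have last vowel 'o' yet inflect differently (winohul, begoromrog), so the last vowel is not what conditions the rule; the final letter is.
"wodug" ends in -g. The stems ending in -g (goromrog → begoromrog, nufomeg → benufomeg, nubeg → benubeg) add the prefix be-.
The other patterns: stems ending in -h or -l add -ul; stems ending in -w add -um; stems ending in -b or -r add the prefix so-.
So wodug → bewodug.

bewodug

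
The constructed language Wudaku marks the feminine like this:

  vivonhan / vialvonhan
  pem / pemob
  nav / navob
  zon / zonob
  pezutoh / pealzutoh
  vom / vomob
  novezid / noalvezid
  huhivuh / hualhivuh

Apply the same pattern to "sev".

sevob

zon and vivonhan both end in -n yet inflect differently (zonob, vialvonhan), so the final letter is not what conditions the rule; the number of vowels is.
"sev" has 1 vowel. The stems with 1 vowel (vom → vomob, nav → navob, zon → zonob) add -ob.
The other pattern: stems with 3 vowels insert -al- after the first vowel.
So sev → sevob.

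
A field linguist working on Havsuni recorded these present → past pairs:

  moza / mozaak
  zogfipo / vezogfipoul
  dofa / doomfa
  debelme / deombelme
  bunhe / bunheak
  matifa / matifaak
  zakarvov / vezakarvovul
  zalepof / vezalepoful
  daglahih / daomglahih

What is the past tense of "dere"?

dofa and moza both end in -a yet inflect differently (doomfa, mozaak), so the final letter is not what conditions the rule; the first letter is.
"dere" begins with d-. The stems beginning with d- (daglahih → daomglahih, debelme → deombelme, dofa → doomfa) insert -om- after the first vowel.
The other patterns: stems beginning with z- add ve- … -ul around the stem; stems beginning with b- or m- add -ak.
So dere → deomre.

deomre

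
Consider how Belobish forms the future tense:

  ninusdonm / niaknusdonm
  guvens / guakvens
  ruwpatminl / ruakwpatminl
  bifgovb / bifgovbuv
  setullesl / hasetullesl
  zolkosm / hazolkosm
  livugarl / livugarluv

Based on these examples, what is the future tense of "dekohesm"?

ninusdonm and zolkosm both end in -m yet inflect differently (niaknusdonm, hazolkosm), so the final letter is not what conditions the rule; the second-to-last letter is.
"dekohesm" has second-to-last letter 's'. The stems whose second-to-last letter is 's' (zolkosm → hazolkosm, setullesl → hasetullesl) add the prefix ha-.
The other patterns: stems whose second-to-last letter is 'n' insert -ak- after the first vowel; stems whose second-to-last letter is 'r' or 'v' add -uv.
So dekohesm → hadekohesm.

hadekohesm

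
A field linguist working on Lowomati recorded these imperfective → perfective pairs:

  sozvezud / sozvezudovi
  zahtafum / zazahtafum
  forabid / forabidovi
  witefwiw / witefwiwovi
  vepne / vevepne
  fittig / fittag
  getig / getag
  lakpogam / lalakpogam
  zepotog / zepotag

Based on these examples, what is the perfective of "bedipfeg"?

bedipfag

fittig and witefwiw both have last vowel 'i' yet inflect differently (fittag, witefwiwovi), so the last vowel is not what conditions the rule; the final letter is.
"bedipfeg" ends in -g. The stems ending in -g (zepotog → zepotag, fittig → fittag, getig → getag) change the last vowel to 'a'.
The other patterns: stems ending in -e or -m repeat the first consonant+vowel as a prefix; stems ending in -d or -w add -ovi.
So bedipfeg → bedipfag.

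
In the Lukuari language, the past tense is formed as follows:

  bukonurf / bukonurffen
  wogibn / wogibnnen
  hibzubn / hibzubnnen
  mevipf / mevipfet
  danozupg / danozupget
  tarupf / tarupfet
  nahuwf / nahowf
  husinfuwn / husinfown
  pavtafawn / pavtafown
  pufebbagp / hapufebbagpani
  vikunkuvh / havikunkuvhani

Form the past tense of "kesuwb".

bukonurf and mevipf both end in -f yet inflect differently (bukonurffen, mevipfet), so the final letter is not what conditions the rule; the second-to-last letter is.
"kesuwb" has second-to-last letter 'w'. The stems whose second-to-last letter is 'w' (nahuwf → nahowf, husinfuwn → husinfown, pavtafawn → pavtafown) change the last vowel to 'o'.
The other patterns: stems whose second-to-last letter is 'b' or 'r' double the final consonant and add -en; stems whose second-to-last letter is 'p' add -et; stems whose second-to-last letter is 'g' or 'v' add ha- … -ani around the stem.
So kesuwb → kesowb.

kesowb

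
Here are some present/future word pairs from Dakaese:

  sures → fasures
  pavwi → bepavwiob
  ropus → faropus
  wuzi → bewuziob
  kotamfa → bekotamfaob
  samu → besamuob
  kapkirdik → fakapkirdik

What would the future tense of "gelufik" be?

samu and ropus both have last vowel 'u' yet inflect differently (besamuob, faropus), so the last vowel is not what conditions the rule; whether the stem ends in a vowel or a consonant is.
"gelufik" ends in a consonant. The stems ending in a consonant (ropus → faropus, sures → fasures, kapkirdik → fakapkirdik) add the prefix fa-.
The other pattern: stems ending in a vowel add be- … -ob around the stem.
So gelufik → fagelufik.

fagelufik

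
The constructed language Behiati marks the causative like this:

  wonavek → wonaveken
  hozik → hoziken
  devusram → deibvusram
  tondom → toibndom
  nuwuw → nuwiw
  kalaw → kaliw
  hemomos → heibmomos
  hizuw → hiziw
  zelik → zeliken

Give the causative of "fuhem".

fuibhem

kalaw and devusram both have last vowel 'a' yet inflect differently (kaliw, deibvusram), so the last vowel is not what conditions the rule; the final letter is.
"fuhem" ends in -m. The stems ending in -m (devusram → deibvusram, tondom → toibndom) insert -ib- after the first vowel.
The other patterns: stems ending in -k add -en; stems ending in -w change the last vowel to 'i'.
So fuhem → fuibhem.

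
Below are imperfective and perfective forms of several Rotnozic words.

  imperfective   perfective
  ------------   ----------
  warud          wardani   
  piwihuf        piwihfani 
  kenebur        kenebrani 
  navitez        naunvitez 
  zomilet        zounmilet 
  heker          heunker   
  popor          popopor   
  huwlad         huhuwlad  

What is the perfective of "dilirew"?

kenebur and heker both end in -r yet inflect differently (kenebrani, heunker), so the final letter is not what conditions the rule; the last vowel is.
"dilirew" has last vowel 'e'. The stems whose last vowel is 'e' (navitez → naunvitez, zomilet → zounmilet, heker → heunker) insert -un- after the first vowel.
The other patterns: stems whose last vowel is 'u' delete the last vowel and add -ani; stems whose last vowel is 'a' or 'o' repeat the first consonant+vowel as a prefix.
So dilirew → diunlirew.

diunlirew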